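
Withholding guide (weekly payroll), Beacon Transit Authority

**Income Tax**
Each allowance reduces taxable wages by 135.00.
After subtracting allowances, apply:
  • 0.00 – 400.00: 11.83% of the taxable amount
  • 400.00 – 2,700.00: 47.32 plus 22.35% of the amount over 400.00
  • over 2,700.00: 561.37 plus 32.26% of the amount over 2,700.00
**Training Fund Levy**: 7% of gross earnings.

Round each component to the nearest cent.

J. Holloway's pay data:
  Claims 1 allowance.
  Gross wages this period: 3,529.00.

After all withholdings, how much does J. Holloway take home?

Income Tax: taxable = 3,529.00 − 1×135.00 = 3,394.00
  561.37 + 32.26% × (3,394.00 − 2,700.00) = 561.37 + 32.26% × 694.00 = 785.25
Training Fund Levy: 7% × 3,529.00 = 247.03
Total withheld: 785.25 + 247.03 = 1,032.28
Net pay: 3,529.00 − 1,032.28 = 2,496.72

2,496.72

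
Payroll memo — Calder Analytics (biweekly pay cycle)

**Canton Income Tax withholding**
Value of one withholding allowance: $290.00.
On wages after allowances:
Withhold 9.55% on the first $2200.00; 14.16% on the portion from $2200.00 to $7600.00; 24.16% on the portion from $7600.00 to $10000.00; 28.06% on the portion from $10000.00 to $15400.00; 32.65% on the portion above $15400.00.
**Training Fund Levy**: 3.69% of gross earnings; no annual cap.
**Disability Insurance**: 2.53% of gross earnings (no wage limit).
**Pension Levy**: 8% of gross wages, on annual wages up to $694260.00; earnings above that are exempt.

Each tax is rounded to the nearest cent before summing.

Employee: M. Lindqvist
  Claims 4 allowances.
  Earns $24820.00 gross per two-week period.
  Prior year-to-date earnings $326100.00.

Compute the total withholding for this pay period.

$9296.12

Canton Income Tax: taxable = $24820.00 − 4×$290.00 = $23660.00
  $3069.82 + 32.65% × ($23660.00 − $15400.00) = $3069.82 + 32.65% × $8260.00 = $5766.71
Training Fund Levy: 3.69% × $24820.00 = $915.86
Disability Insurance: 2.53% × $24820.00 = $627.95
Pension Levy: 8% × $24820.00 = $1985.60
Total: $5766.71 + $915.86 + $627.95 + $1985.60 = $9296.12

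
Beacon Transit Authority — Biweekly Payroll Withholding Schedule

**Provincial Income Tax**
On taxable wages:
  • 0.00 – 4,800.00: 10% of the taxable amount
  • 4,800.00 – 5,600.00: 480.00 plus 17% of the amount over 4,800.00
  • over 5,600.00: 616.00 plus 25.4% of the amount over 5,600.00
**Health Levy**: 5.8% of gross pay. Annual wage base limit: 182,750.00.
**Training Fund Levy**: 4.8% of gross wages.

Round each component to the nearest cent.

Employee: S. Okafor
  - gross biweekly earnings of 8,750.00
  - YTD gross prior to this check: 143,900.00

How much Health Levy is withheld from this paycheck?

Health Levy: 5.8% × 8,750.00 = 507.50

507.50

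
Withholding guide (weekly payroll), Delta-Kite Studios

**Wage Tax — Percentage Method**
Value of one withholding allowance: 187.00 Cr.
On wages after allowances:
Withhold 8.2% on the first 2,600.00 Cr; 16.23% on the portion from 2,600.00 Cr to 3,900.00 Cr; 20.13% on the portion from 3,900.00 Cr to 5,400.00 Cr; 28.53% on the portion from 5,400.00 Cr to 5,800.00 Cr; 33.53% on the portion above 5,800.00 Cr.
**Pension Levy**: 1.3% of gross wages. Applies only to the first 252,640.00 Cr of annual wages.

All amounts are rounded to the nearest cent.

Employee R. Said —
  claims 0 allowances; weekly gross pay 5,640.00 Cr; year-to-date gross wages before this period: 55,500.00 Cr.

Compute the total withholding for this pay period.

867.93 Cr

Wage Tax: taxable = 5,640.00 Cr
  726.14 Cr + 28.53% × (5,640.00 Cr − 5,400.00 Cr) = 726.14 Cr + 28.53% × 240.00 Cr = 794.61 Cr
Pension Levy: 1.3% × 5,640.00 Cr = 73.32 Cr
Total: 794.61 Cr + 73.32 Cr = 867.93 Cr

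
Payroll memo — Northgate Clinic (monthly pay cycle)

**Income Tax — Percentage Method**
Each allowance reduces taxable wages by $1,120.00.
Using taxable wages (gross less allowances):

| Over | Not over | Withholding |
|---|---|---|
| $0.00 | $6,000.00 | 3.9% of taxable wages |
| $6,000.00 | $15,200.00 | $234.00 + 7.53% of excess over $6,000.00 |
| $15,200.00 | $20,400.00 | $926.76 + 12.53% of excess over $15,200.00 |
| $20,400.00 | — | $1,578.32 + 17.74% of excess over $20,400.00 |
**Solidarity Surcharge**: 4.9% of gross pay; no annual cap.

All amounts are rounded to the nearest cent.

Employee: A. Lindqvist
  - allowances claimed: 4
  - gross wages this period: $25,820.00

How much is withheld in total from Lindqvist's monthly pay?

$3,010.26

Income Tax: taxable = $25,820.00 − 4×$1,120.00 = $21,340.00
  $1,578.32 + 17.74% × ($21,340.00 − $20,400.00) = $1,578.32 + 17.74% × $940.00 = $1,745.08
Solidarity Surcharge: 4.9% × $25,820.00 = $1,265.18
Total: $1,745.08 + $1,265.18 = $3,010.26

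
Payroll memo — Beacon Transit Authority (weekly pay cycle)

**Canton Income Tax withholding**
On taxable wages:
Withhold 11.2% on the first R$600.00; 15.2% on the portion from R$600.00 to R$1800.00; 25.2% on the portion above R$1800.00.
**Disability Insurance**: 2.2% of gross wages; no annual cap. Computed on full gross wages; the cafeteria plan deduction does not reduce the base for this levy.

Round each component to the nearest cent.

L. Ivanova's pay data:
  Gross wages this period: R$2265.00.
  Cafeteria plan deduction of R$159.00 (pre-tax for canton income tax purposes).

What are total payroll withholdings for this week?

R$376.54

Canton Income Tax: taxable = R$2265.00 − R$159.00 = R$2106.00
  R$249.60 + 25.2% × (R$2106.00 − R$1800.00) = R$249.60 + 25.2% × R$306.00 = R$326.71
Disability Insurance: 2.2% × R$2265.00 = R$49.83
Total: R$326.71 + R$49.83 = R$376.54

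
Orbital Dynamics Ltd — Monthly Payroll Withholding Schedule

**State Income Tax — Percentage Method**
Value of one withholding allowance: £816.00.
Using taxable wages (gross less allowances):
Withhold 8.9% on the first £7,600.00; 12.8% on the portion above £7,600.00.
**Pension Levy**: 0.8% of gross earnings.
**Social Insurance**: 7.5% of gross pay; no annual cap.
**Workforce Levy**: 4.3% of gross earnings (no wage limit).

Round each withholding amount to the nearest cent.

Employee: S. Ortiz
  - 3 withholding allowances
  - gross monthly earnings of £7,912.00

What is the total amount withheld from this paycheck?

£1,483.22

State Income Tax: taxable = £7,912.00 − 3×£816.00 = £5,464.00
  8.9% × £5,464.00 = £486.30
Pension Levy: 0.8% × £7,912.00 = £63.30
Social Insurance: 7.5% × £7,912.00 = £593.40
Workforce Levy: 4.3% × £7,912.00 = £340.22
Total: £486.30 + £63.30 + £593.40 + £340.22 = £1,483.22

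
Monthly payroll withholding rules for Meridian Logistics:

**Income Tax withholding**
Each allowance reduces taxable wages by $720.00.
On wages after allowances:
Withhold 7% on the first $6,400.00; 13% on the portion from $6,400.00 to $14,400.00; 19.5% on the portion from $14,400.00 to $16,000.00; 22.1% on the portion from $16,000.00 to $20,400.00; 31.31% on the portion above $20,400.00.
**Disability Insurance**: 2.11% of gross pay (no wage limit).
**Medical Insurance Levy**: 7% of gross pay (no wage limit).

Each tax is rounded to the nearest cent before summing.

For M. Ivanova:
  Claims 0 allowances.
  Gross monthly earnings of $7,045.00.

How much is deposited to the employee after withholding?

$5,871.35

Income Tax: taxable = $7,045.00
  $448.00 + 13% × ($7,045.00 − $6,400.00) = $448.00 + 13% × $645.00 = $531.85
Disability Insurance: 2.11% × $7,045.00 = $148.65
Medical Insurance Levy: 7% × $7,045.00 = $493.15
Total withheld: $531.85 + $148.65 + $493.15 = $1,173.65
Net pay: $7,045.00 − $1,173.65 = $5,871.35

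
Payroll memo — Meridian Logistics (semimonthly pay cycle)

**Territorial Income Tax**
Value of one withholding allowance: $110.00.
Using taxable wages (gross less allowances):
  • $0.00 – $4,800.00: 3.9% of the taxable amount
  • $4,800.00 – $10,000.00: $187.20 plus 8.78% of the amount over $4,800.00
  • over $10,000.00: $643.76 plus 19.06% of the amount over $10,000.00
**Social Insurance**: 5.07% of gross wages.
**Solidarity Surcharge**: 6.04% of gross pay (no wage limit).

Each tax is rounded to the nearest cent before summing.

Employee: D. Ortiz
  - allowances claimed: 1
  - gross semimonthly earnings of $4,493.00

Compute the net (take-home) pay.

$3,822.88

Territorial Income Tax: taxable = $4,493.00 − 1×$110.00 = $4,383.00
  3.9% × $4,383.00 = $170.94
Social Insurance: 5.07% × $4,493.00 = $227.80
Solidarity Surcharge: 6.04% × $4,493.00 = $271.38
Total withheld: $170.94 + $227.80 + $271.38 = $670.12
Net pay: $4,493.00 − $670.12 = $3,822.88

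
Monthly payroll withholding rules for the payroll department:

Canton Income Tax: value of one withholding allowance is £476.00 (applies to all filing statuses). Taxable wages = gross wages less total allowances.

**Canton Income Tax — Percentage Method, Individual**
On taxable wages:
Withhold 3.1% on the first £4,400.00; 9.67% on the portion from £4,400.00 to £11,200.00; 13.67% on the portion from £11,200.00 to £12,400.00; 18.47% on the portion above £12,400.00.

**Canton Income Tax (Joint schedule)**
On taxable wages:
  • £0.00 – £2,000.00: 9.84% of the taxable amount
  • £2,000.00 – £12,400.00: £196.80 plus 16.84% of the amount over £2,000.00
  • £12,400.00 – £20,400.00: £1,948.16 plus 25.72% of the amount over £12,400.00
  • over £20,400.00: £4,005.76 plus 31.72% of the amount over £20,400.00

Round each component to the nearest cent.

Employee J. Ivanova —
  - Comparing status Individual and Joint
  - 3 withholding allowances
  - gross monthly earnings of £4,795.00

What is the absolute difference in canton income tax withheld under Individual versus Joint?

Canton Income Tax (Individual): taxable = £4,795.00 − 3×£476.00 = £3,367.00
  3.1% × £3,367.00 = £104.38
Canton Income Tax (Joint): taxable = £4,795.00 − 3×£476.00 = £3,367.00
  £196.80 + 16.84% × (£3,367.00 − £2,000.00) = £196.80 + 16.84% × £1,367.00 = £427.00
Difference: |£104.38 − £427.00| = £322.62 (higher under Joint)

£322.62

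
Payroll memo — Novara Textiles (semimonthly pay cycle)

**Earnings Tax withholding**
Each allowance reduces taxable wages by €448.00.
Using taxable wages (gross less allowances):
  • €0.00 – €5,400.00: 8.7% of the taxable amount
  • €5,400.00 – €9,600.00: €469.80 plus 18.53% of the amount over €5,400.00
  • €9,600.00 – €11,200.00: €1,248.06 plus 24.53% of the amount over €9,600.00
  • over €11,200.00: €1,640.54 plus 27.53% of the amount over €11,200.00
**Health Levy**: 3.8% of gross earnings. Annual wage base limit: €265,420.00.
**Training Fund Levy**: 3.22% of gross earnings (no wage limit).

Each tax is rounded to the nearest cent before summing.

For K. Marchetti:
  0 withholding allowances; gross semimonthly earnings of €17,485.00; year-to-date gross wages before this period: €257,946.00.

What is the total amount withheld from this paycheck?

€4,217.83

Earnings Tax: taxable = €17,485.00
  €1,640.54 + 27.53% × (€17,485.00 − €11,200.00) = €1,640.54 + 27.53% × €6,285.00 = €3,370.80
Health Levy: cap €265,420.00 − YTD €257,946.00 = €7,474.00 subject; 3.8% × €7,474.00 = €284.01
Training Fund Levy: 3.22% × €17,485.00 = €563.02
Total: €3,370.80 + €284.01 + €563.02 = €4,217.83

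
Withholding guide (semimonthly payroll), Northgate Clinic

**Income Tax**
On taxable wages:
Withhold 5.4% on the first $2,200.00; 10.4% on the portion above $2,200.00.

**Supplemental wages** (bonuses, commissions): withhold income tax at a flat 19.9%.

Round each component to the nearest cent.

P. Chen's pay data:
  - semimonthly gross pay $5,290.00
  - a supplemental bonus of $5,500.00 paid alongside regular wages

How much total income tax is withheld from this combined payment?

Income Tax: taxable = $5,290.00
  $118.80 + 10.4% × ($5,290.00 − $2,200.00) = $118.80 + 10.4% × $3,090.00 = $440.16
Supplemental (19.9% flat on bonus): 19.9% × $5,500.00 = $1,094.50
Total income tax: $440.16 + $1,094.50 = $1,534.66

$1,534.66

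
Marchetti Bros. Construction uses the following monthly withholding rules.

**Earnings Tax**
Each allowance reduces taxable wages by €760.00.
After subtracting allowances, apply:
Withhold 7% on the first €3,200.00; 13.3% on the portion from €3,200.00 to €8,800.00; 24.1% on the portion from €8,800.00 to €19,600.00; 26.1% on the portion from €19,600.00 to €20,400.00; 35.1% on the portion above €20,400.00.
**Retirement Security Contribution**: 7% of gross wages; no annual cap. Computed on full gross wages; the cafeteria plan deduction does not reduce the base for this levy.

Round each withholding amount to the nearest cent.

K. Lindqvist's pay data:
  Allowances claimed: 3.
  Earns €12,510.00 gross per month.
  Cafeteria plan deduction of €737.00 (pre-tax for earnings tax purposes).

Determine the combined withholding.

Earnings Tax: taxable = €12,510.00 − €737.00 − 3×€760.00 = €9,493.00
  €968.80 + 24.1% × (€9,493.00 − €8,800.00) = €968.80 + 24.1% × €693.00 = €1,135.81
Retirement Security Contribution: 7% × €12,510.00 = €875.70
Total: €1,135.81 + €875.70 = €2,011.51

€2,011.51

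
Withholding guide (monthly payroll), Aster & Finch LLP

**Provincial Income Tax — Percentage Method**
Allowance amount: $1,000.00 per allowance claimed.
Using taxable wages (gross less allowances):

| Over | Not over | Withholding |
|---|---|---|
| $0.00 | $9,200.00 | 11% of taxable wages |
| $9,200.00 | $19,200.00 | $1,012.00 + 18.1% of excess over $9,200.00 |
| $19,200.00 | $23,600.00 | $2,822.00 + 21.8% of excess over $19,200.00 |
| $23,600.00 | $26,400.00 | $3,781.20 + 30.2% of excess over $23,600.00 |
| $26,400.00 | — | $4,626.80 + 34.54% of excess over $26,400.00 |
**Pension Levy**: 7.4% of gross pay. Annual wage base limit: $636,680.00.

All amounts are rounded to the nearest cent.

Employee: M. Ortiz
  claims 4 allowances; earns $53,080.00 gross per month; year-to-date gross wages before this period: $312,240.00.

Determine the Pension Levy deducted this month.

Pension Levy: 7.4% × $53,080.00 = $3,927.92

$3,927.92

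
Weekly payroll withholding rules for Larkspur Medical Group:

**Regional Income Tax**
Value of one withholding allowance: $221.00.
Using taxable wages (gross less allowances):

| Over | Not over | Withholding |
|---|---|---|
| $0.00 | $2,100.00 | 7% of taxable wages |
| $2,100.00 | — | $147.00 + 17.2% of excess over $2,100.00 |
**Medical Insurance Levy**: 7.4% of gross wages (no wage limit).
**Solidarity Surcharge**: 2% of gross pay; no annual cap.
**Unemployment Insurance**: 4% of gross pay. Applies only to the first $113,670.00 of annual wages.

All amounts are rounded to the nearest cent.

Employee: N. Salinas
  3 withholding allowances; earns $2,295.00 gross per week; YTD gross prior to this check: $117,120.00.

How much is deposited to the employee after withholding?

Regional Income Tax: taxable = $2,295.00 − 3×$221.00 = $1,632.00
  7% × $1,632.00 = $114.24
Medical Insurance Levy: 7.4% × $2,295.00 = $169.83
Solidarity Surcharge: 2% × $2,295.00 = $45.90
Unemployment Insurance: YTD $117,120.00 ≥ cap $113,670.00 → $0.00
Total withheld: $114.24 + $169.83 + $45.90 + $0.00 = $329.97
Net pay: $2,295.00 − $329.97 = $1,965.03

$1,965.03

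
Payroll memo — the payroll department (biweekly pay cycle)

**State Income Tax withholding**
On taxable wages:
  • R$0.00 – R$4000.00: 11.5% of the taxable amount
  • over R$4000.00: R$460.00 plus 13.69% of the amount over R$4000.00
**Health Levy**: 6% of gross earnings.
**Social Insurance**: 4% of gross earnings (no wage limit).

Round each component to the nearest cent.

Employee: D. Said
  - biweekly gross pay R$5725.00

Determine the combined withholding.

State Income Tax: taxable = R$5725.00
  R$460.00 + 13.69% × (R$5725.00 − R$4000.00) = R$460.00 + 13.69% × R$1725.00 = R$696.15
Health Levy: 6% × R$5725.00 = R$343.50
Social Insurance: 4% × R$5725.00 = R$229.00
Total: R$696.15 + R$343.50 + R$229.00 = R$1268.65

R$1268.65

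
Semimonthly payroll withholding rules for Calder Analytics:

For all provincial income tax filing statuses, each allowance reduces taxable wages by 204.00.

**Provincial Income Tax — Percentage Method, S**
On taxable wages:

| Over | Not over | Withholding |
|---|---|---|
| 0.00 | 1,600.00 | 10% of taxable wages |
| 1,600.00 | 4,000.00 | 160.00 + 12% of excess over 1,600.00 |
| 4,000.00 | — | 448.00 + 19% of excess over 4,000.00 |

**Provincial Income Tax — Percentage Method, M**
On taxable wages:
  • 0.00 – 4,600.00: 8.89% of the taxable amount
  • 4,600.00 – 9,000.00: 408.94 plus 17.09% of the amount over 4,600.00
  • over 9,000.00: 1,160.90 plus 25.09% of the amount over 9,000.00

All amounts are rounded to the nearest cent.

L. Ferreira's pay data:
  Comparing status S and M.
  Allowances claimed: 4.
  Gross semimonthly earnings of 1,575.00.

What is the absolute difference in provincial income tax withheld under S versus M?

8.42

Provincial Income Tax (S): taxable = 1,575.00 − 4×204.00 = 759.00
  10% × 759.00 = 75.90
Provincial Income Tax (M): taxable = 1,575.00 − 4×204.00 = 759.00
  8.89% × 759.00 = 67.48
Difference: |75.90 − 67.48| = 8.42 (higher under S)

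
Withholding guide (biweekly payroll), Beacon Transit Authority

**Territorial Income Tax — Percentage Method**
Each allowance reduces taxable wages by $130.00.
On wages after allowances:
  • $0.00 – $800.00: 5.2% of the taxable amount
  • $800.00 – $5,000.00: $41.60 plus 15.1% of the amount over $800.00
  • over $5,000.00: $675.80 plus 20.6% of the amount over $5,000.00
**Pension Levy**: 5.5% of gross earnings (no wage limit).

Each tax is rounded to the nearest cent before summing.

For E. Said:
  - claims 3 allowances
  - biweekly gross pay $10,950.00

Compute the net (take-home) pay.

Territorial Income Tax: taxable = $10,950.00 − 3×$130.00 = $10,560.00
  $675.80 + 20.6% × ($10,560.00 − $5,000.00) = $675.80 + 20.6% × $5,560.00 = $1,821.16
Pension Levy: 5.5% × $10,950.00 = $602.25
Total withheld: $1,821.16 + $602.25 = $2,423.41
Net pay: $10,950.00 − $2,423.41 = $8,526.59

$8,526.59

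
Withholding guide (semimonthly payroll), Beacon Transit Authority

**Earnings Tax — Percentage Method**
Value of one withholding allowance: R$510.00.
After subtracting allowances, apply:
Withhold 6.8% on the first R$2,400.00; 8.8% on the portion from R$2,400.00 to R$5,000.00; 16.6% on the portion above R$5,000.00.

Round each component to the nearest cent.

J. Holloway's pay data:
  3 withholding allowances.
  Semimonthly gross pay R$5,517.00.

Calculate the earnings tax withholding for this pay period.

Earnings Tax: taxable = R$5,517.00 − 3×R$510.00 = R$3,987.00
  R$163.20 + 8.8% × (R$3,987.00 − R$2,400.00) = R$163.20 + 8.8% × R$1,587.00 = R$302.86

R$302.86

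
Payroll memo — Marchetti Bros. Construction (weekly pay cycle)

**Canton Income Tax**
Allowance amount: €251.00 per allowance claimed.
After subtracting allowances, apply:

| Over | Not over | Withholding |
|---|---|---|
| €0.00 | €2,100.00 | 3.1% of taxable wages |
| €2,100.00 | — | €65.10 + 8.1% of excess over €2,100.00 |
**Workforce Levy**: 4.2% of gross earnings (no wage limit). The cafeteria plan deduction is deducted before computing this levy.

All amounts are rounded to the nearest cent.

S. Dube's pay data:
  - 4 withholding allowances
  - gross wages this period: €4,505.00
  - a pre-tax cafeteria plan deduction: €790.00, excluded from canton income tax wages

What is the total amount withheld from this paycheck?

€270.62

Canton Income Tax: taxable = €4,505.00 − €790.00 − 4×€251.00 = €2,711.00
  €65.10 + 8.1% × (€2,711.00 − €2,100.00) = €65.10 + 8.1% × €611.00 = €114.59
Workforce Levy: 4.2% × €3,715.00 = €156.03
Total: €114.59 + €156.03 = €270.62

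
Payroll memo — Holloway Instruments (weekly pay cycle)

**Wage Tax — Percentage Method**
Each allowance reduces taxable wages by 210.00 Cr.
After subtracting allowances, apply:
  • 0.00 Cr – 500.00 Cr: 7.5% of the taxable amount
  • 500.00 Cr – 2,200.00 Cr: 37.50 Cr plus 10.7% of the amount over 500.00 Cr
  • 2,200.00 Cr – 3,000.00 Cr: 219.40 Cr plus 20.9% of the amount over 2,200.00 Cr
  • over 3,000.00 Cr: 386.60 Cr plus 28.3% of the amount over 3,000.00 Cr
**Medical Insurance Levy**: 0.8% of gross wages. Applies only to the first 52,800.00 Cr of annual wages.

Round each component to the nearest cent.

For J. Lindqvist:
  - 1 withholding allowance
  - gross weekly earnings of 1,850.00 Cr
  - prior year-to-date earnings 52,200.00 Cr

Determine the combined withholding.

Wage Tax: taxable = 1,850.00 Cr − 1×210.00 Cr = 1,640.00 Cr
  37.50 Cr + 10.7% × (1,640.00 Cr − 500.00 Cr) = 37.50 Cr + 10.7% × 1,140.00 Cr = 159.48 Cr
Medical Insurance Levy: cap 52,800.00 Cr − YTD 52,200.00 Cr = 600.00 Cr subject; 0.8% × 600.00 Cr = 4.80 Cr
Total: 159.48 Cr + 4.80 Cr = 164.28 Cr

164.28 Cr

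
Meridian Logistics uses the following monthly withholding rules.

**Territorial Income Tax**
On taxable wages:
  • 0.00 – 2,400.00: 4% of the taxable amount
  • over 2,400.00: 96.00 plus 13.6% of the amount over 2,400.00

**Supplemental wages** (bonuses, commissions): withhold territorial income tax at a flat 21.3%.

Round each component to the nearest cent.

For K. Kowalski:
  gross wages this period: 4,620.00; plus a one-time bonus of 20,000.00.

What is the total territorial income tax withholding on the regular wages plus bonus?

4,657.92

Territorial Income Tax: taxable = 4,620.00
  96.00 + 13.6% × (4,620.00 − 2,400.00) = 96.00 + 13.6% × 2,220.00 = 397.92
Supplemental (21.3% flat on bonus): 21.3% × 20,000.00 = 4,260.00
Total territorial income tax: 397.92 + 4,260.00 = 4,657.92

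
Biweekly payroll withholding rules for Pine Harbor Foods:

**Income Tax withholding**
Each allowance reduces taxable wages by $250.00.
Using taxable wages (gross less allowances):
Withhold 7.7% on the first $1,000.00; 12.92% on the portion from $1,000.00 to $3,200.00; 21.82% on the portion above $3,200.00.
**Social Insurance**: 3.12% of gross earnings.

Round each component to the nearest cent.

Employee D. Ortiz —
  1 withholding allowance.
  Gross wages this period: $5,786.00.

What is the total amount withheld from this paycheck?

Income Tax: taxable = $5,786.00 − 1×$250.00 = $5,536.00
  $361.24 + 21.82% × ($5,536.00 − $3,200.00) = $361.24 + 21.82% × $2,336.00 = $870.96
Social Insurance: 3.12% × $5,786.00 = $180.52
Total: $870.96 + $180.52 = $1,051.48

$1,051.48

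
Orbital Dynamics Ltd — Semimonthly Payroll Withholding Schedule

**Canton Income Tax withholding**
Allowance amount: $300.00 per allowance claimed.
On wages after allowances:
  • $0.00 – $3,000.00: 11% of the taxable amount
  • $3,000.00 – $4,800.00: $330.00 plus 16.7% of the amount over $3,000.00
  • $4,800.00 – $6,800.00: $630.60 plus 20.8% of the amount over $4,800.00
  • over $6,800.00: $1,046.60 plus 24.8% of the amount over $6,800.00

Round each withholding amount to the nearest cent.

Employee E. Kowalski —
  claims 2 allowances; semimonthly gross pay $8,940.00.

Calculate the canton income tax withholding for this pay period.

$1,428.52

Canton Income Tax: taxable = $8,940.00 − 2×$300.00 = $8,340.00
  $1,046.60 + 24.8% × ($8,340.00 − $6,800.00) = $1,046.60 + 24.8% × $1,540.00 = $1,428.52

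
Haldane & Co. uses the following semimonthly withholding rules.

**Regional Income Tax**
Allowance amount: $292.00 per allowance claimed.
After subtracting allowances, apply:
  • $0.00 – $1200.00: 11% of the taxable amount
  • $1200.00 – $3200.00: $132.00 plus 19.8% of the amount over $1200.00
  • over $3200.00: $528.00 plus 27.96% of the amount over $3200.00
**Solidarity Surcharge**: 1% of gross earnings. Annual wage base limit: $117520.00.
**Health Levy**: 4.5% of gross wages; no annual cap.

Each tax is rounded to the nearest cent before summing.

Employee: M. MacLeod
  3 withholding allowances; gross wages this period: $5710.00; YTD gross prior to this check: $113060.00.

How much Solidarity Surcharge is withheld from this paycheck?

Solidarity Surcharge: cap $117520.00 − YTD $113060.00 = $4460.00 subject; 1% × $4460.00 = $44.60

$44.60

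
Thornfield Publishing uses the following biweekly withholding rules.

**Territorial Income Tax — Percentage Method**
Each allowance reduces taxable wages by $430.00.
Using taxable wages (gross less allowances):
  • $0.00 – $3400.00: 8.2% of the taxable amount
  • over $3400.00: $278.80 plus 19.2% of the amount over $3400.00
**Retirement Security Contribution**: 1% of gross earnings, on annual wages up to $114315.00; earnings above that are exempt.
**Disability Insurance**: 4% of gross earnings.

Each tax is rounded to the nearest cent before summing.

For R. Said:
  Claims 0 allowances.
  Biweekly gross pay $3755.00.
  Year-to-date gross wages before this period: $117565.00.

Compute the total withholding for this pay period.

$497.16

Territorial Income Tax: taxable = $3755.00
  $278.80 + 19.2% × ($3755.00 − $3400.00) = $278.80 + 19.2% × $355.00 = $346.96
Retirement Security Contribution: YTD $117565.00 ≥ cap $114315.00 → $0.00
Disability Insurance: 4% × $3755.00 = $150.20
Total: $346.96 + $0.00 + $150.20 = $497.16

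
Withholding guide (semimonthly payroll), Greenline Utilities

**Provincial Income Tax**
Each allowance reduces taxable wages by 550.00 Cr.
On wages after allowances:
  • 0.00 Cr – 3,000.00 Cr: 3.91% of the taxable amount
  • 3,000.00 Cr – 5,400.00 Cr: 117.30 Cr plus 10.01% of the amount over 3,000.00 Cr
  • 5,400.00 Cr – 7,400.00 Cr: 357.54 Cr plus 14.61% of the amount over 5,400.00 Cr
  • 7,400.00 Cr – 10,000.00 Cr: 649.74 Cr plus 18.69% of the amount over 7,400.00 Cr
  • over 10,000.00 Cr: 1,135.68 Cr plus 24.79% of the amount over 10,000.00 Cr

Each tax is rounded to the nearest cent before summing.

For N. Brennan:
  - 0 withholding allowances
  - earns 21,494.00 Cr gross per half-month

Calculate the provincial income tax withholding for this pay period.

Provincial Income Tax: taxable = 21,494.00 Cr
  1,135.68 Cr + 24.79% × (21,494.00 Cr − 10,000.00 Cr) = 1,135.68 Cr + 24.79% × 11,494.00 Cr = 3,985.04 Cr

3,985.04 Cr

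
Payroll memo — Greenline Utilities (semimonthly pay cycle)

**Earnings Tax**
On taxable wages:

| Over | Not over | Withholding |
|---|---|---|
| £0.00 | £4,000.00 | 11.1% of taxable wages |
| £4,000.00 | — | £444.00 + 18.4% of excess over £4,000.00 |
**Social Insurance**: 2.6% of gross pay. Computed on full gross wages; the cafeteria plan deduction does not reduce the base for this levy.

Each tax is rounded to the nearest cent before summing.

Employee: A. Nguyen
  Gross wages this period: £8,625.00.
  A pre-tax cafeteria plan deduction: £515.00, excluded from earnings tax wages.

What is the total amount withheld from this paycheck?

Earnings Tax: taxable = £8,625.00 − £515.00 = £8,110.00
  £444.00 + 18.4% × (£8,110.00 − £4,000.00) = £444.00 + 18.4% × £4,110.00 = £1,200.24
Social Insurance: 2.6% × £8,625.00 = £224.25
Total: £1,200.24 + £224.25 = £1,424.49

£1,424.49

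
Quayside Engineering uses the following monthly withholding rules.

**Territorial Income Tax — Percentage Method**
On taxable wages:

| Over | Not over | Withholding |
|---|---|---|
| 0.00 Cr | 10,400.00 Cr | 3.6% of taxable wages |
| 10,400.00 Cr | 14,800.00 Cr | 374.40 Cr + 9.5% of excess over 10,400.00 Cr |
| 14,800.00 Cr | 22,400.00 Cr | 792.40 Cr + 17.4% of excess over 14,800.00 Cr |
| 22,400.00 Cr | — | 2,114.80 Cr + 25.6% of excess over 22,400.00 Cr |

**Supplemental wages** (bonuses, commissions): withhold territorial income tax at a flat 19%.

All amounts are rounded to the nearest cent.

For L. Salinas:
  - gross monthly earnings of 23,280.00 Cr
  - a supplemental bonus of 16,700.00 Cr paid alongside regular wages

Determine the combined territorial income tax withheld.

Territorial Income Tax: taxable = 23,280.00 Cr
  2,114.80 Cr + 25.6% × (23,280.00 Cr − 22,400.00 Cr) = 2,114.80 Cr + 25.6% × 880.00 Cr = 2,340.08 Cr
Supplemental (19% flat on bonus): 19% × 16,700.00 Cr = 3,173.00 Cr
Total territorial income tax: 2,340.08 Cr + 3,173.00 Cr = 5,513.08 Cr

5,513.08 Cr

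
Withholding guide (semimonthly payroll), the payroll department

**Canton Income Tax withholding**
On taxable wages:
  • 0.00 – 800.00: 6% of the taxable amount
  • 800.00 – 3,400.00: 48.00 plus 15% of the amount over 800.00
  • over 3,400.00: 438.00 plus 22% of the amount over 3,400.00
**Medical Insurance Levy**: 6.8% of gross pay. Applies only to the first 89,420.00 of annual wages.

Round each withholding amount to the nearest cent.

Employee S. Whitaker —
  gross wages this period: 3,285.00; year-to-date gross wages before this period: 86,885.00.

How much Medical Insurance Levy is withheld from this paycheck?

Medical Insurance Levy: cap 89,420.00 − YTD 86,885.00 = 2,535.00 subject; 6.8% × 2,535.00 = 172.38

172.38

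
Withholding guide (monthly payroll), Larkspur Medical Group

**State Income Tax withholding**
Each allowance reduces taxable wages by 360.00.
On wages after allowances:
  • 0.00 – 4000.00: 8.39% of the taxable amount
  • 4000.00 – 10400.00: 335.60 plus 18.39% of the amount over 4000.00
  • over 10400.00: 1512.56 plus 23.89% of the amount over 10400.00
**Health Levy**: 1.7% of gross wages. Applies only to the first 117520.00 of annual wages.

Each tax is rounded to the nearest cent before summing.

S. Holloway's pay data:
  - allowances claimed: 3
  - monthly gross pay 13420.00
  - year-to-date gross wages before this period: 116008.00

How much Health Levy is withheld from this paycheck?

25.70

Health Levy: cap 117520.00 − YTD 116008.00 = 1512.00 subject; 1.7% × 1512.00 = 25.70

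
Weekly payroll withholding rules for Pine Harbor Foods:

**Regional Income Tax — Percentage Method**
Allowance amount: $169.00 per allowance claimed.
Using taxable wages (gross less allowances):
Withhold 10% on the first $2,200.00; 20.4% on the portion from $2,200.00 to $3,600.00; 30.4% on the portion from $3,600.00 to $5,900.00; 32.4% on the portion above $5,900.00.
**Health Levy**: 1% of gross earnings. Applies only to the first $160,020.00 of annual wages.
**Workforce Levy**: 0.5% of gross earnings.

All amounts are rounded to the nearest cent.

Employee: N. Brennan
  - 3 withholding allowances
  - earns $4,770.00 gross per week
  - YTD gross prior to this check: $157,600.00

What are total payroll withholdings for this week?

$755.20

Regional Income Tax: taxable = $4,770.00 − 3×$169.00 = $4,263.00
  $505.60 + 30.4% × ($4,263.00 − $3,600.00) = $505.60 + 30.4% × $663.00 = $707.15
Health Levy: cap $160,020.00 − YTD $157,600.00 = $2,420.00 subject; 1% × $2,420.00 = $24.20
Workforce Levy: 0.5% × $4,770.00 = $23.85
Total: $707.15 + $24.20 + $23.85 = $755.20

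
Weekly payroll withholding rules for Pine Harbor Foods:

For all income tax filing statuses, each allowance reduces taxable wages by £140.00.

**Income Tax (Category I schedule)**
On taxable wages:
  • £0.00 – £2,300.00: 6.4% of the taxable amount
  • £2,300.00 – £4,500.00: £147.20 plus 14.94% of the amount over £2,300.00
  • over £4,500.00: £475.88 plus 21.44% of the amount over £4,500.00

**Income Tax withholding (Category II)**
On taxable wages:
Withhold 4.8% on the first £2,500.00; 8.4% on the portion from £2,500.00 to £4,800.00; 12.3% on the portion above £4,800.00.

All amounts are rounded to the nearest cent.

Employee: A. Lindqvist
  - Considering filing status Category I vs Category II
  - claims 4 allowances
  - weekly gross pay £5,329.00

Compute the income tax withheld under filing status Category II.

£310.60

Income Tax (Category II): taxable = £5,329.00 − 4×£140.00 = £4,769.00
  £120.00 + 8.4% × (£4,769.00 − £2,500.00) = £120.00 + 8.4% × £2,269.00 = £310.60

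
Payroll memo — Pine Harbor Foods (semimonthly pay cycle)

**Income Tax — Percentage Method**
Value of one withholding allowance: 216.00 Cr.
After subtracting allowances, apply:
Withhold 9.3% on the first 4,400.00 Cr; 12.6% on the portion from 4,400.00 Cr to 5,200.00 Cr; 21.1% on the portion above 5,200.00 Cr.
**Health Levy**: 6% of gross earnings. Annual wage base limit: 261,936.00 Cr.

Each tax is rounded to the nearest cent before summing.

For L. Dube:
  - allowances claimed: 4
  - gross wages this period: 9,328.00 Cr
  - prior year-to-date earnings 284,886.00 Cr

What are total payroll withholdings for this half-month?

1,198.70 Cr

Income Tax: taxable = 9,328.00 Cr − 4×216.00 Cr = 8,464.00 Cr
  510.00 Cr + 21.1% × (8,464.00 Cr − 5,200.00 Cr) = 510.00 Cr + 21.1% × 3,264.00 Cr = 1,198.70 Cr
Health Levy: YTD 284,886.00 Cr ≥ cap 261,936.00 Cr → 0.00 Cr
Total: 1,198.70 Cr + 0.00 Cr = 1,198.70 Cr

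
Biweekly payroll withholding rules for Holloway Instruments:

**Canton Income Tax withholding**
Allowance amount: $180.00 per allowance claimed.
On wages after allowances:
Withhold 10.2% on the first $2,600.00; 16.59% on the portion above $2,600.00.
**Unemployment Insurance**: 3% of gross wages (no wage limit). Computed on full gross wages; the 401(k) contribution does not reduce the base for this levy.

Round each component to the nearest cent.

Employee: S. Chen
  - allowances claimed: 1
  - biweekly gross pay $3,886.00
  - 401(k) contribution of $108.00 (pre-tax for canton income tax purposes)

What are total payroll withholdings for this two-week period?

Canton Income Tax: taxable = $3,886.00 − $108.00 − 1×$180.00 = $3,598.00
  $265.20 + 16.59% × ($3,598.00 − $2,600.00) = $265.20 + 16.59% × $998.00 = $430.77
Unemployment Insurance: 3% × $3,886.00 = $116.58
Total: $430.77 + $116.58 = $547.35

$547.35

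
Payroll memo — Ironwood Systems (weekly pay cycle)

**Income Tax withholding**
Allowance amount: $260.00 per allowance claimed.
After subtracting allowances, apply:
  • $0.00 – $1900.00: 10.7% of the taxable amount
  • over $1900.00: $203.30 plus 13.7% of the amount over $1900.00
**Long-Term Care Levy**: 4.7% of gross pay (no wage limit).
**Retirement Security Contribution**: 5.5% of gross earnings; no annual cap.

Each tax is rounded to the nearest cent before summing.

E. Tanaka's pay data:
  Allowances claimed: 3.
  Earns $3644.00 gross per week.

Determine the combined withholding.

$707.06

Income Tax: taxable = $3644.00 − 3×$260.00 = $2864.00
  $203.30 + 13.7% × ($2864.00 − $1900.00) = $203.30 + 13.7% × $964.00 = $335.37
Long-Term Care Levy: 4.7% × $3644.00 = $171.27
Retirement Security Contribution: 5.5% × $3644.00 = $200.42
Total: $335.37 + $171.27 + $200.42 = $707.06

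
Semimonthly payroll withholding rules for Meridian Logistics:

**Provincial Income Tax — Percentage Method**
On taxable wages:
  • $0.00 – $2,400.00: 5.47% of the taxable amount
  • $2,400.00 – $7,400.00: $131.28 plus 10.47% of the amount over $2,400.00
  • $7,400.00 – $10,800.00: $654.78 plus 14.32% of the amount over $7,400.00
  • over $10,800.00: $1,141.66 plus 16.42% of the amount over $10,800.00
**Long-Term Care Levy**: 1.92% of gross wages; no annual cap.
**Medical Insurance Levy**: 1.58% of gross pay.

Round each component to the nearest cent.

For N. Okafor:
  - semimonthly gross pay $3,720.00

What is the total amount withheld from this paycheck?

Provincial Income Tax: taxable = $3,720.00
  $131.28 + 10.47% × ($3,720.00 − $2,400.00) = $131.28 + 10.47% × $1,320.00 = $269.48
Long-Term Care Levy: 1.92% × $3,720.00 = $71.42
Medical Insurance Levy: 1.58% × $3,720.00 = $58.78
Total: $269.48 + $71.42 + $58.78 = $399.68

$399.68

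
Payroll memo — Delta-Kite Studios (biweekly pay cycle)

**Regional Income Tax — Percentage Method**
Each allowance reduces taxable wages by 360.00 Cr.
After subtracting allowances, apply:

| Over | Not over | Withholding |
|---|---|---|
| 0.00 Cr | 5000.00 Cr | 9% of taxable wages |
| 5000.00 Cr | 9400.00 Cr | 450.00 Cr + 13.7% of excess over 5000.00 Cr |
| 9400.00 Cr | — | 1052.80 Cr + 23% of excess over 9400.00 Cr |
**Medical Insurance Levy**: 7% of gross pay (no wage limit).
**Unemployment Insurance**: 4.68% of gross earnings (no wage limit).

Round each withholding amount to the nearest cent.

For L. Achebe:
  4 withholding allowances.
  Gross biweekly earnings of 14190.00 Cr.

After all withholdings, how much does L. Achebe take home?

10709.31 Cr

Regional Income Tax: taxable = 14190.00 Cr − 4×360.00 Cr = 12750.00 Cr
  1052.80 Cr + 23% × (12750.00 Cr − 9400.00 Cr) = 1052.80 Cr + 23% × 3350.00 Cr = 1823.30 Cr
Medical Insurance Levy: 7% × 14190.00 Cr = 993.30 Cr
Unemployment Insurance: 4.68% × 14190.00 Cr = 664.09 Cr
Total withheld: 1823.30 Cr + 993.30 Cr + 664.09 Cr = 3480.69 Cr
Net pay: 14190.00 Cr − 3480.69 Cr = 10709.31 Cr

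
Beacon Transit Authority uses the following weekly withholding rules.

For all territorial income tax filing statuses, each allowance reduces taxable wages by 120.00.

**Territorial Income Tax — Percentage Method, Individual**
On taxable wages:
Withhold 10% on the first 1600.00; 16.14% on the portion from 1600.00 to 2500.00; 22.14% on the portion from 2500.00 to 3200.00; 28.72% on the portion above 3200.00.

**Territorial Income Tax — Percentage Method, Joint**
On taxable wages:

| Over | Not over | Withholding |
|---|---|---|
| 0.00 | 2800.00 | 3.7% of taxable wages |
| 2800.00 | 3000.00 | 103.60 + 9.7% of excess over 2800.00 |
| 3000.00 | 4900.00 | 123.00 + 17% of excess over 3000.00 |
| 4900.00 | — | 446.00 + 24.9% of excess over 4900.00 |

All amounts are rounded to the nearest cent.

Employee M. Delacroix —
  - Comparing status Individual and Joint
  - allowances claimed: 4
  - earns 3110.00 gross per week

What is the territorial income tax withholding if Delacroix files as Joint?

97.31

Territorial Income Tax (Joint): taxable = 3110.00 − 4×120.00 = 2630.00
  3.7% × 2630.00 = 97.31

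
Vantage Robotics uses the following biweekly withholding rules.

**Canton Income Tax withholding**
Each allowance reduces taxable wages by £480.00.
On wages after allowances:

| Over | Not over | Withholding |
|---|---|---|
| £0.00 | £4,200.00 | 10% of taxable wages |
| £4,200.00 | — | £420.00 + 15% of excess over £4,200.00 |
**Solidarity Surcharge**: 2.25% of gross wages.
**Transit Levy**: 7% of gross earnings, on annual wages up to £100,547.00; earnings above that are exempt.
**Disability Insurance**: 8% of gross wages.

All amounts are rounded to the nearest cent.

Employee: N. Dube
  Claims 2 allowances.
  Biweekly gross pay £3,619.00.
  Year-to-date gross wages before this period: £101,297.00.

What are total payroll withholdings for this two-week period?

Canton Income Tax: taxable = £3,619.00 − 2×£480.00 = £2,659.00
  10% × £2,659.00 = £265.90
Solidarity Surcharge: 2.25% × £3,619.00 = £81.43
Transit Levy: YTD £101,297.00 ≥ cap £100,547.00 → £0.00
Disability Insurance: 8% × £3,619.00 = £289.52
Total: £265.90 + £81.43 + £0.00 + £289.52 = £636.85

£636.85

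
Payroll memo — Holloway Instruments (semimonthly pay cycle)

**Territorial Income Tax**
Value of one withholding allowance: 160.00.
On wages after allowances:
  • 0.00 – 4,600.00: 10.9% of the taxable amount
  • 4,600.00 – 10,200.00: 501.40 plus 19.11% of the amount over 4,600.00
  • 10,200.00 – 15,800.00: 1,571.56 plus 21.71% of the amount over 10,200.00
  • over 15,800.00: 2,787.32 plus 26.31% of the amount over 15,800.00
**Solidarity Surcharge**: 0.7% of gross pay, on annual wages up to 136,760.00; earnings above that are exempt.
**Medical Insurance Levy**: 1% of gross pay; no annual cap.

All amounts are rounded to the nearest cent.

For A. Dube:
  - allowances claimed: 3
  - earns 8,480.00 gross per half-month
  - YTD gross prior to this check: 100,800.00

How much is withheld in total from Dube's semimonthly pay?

Territorial Income Tax: taxable = 8,480.00 − 3×160.00 = 8,000.00
  501.40 + 19.11% × (8,000.00 − 4,600.00) = 501.40 + 19.11% × 3,400.00 = 1,151.14
Solidarity Surcharge: 0.7% × 8,480.00 = 59.36
Medical Insurance Levy: 1% × 8,480.00 = 84.80
Total: 1,151.14 + 59.36 + 84.80 = 1,295.30

1,295.30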